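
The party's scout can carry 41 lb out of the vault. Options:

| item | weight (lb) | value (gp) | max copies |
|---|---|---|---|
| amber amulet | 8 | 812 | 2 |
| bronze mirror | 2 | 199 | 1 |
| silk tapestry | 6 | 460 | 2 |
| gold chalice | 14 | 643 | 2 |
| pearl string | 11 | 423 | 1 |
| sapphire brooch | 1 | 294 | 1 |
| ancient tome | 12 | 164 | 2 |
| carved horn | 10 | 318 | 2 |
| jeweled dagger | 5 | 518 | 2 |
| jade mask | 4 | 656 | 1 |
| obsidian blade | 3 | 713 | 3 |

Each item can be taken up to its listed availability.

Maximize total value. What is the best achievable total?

5749

2×amber amulet + sapphire brooch + 2×jeweled dagger + jade mask + 3×obsidian blade uses 40 of the 41 lb and totals 5749.
Every other selection either busts 41 lb or exceeds an availability limit or fails to beat 5749.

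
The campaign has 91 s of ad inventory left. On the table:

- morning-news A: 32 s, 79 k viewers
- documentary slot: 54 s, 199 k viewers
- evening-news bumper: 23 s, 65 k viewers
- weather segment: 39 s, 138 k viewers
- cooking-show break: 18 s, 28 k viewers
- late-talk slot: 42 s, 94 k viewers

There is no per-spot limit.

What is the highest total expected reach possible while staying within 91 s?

278

The ratio heuristic lands on documentary slot + evening-news bumper (264) but leaves 14 s idle.
The 23 s tied up in evening-news bumper is better spent on morning-news A — total rises to 278 (86 s).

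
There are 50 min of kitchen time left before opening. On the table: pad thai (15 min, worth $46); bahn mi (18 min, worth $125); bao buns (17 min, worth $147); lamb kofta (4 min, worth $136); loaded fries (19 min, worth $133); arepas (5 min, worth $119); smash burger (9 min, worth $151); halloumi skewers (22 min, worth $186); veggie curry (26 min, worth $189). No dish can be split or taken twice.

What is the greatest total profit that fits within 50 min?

Pad thai + bao buns + lamb kofta + arepas + smash burger uses 50 of the 50 min and totals 599.
Nothing else within 50 min beats 599.

599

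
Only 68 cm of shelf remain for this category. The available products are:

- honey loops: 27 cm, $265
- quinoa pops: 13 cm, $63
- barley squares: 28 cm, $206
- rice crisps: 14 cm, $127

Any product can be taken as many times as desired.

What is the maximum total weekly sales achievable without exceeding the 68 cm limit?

657

Ranking by ratio (weekly sales/cm): honey loops 9.81, rice crisps 9.07, barley squares 7.36, quinoa pops 4.85.
2×honey loops + rice crisps uses 68 of the 68 cm and totals 657.
That's the maximum — no swap from here does better than 657.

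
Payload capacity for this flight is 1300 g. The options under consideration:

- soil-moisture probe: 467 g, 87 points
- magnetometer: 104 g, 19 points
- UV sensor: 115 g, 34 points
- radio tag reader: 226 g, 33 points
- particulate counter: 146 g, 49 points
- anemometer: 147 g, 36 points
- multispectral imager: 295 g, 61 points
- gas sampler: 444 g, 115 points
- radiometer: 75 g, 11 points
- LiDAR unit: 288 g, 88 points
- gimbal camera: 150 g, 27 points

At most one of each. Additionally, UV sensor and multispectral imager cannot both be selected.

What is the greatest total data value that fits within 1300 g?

The ratio heuristic lands on magnetometer + UV sensor + particulate counter + anemometer + gas sampler + LiDAR unit (341) but leaves 56 g idle.
Dropping magnetometer frees 104 g; slotting in gimbal camera (150 g) lifts the total to 349 at 1290 g.
Nothing else feasible within 1300 g beats 349.

349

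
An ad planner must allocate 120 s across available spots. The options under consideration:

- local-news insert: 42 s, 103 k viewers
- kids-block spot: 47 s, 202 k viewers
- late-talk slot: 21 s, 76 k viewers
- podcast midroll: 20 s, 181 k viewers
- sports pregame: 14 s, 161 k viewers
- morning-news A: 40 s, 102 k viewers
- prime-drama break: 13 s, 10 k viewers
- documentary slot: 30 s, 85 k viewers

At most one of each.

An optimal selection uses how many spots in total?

Best achievable expected reach is 630.
kids-block spot + late-talk slot + podcast midroll + sports pregame + prime-drama break hits 630 at 115 s.
Every optimal selection uses 5 spots.

5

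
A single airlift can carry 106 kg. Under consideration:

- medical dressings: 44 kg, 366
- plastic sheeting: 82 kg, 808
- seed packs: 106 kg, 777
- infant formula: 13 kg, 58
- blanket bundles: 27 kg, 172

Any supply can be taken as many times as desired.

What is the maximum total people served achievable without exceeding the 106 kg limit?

The ratio ordering already packs tightly: plastic sheeting + infant formula, 95 kg, 866.
The spare 11 kg is too small for any remaining supply, and no exchange beats 866.

866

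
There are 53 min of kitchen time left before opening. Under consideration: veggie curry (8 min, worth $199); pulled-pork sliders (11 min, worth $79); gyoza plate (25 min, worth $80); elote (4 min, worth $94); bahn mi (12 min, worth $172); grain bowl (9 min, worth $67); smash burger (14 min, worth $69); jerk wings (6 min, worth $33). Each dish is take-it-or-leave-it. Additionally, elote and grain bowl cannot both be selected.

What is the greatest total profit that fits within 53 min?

613

By profit per min: veggie curry 24.88, elote 23.50, bahn mi 14.33 lead.
Veggie curry + pulled-pork sliders + elote + bahn mi + smash burger uses 49 of the 53 min and totals 613.
No other feasible combination exceeds 613.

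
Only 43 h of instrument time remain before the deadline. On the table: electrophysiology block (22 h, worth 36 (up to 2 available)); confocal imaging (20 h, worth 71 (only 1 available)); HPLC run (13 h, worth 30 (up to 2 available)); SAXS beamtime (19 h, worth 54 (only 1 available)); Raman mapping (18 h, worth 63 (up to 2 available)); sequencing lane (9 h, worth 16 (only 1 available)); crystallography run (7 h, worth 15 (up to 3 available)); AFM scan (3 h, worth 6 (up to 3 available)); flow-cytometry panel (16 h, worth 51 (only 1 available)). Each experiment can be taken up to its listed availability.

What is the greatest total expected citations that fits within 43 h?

Ranking by ratio (expected citations/h): confocal imaging 3.55, Raman mapping 3.50, flow-cytometry panel 3.19.
The ratio heuristic lands on confocal imaging + Raman mapping + AFM scan (140) but leaves 2 h idle.
The 23 h tied up in confocal imaging and AFM scan is better spent on Raman mapping + crystallography run — total rises to 141 (43 h).

141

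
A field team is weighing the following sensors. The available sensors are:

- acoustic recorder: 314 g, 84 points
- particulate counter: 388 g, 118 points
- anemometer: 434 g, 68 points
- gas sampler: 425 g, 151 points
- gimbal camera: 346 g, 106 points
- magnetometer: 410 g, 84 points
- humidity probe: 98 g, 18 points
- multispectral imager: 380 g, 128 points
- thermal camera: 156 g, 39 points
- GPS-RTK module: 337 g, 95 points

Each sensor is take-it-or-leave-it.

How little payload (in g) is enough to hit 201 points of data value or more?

679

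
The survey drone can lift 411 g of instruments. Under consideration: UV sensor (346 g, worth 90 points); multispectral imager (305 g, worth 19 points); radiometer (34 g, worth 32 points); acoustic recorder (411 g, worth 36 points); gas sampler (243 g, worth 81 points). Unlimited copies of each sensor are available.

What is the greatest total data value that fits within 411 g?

384

Density check — radiometer 0.94, gas sampler 0.33, UV sensor 0.26 are the best per g.
Best packing: 12×radiometer — 408 g, 384 total.
Nothing else within 411 g beats 384.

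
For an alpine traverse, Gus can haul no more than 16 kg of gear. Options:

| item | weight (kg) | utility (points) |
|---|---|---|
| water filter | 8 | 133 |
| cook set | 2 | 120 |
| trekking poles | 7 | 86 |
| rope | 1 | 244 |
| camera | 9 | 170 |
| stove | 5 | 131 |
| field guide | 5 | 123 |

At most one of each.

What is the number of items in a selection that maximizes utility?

Best achievable utility is 628.
water filter + cook set + rope + stove hits 628 at 16 kg.
All optima have 4 items.

4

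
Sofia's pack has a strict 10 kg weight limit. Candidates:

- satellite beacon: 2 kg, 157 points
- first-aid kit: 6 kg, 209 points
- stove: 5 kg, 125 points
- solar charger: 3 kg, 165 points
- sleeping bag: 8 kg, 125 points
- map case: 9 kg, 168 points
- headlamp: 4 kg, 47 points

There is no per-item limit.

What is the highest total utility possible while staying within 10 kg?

785

5×satellite beacon uses 10 of the 10 kg and totals 785.
Every other selection either busts 10 kg or fails to beat 785.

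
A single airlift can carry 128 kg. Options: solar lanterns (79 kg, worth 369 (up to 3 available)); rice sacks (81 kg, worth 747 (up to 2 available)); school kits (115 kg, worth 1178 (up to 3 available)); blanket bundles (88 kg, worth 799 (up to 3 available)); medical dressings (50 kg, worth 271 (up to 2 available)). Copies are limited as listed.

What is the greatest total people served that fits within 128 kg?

By people served per kg: school kits 10.24, rice sacks 9.22, blanket bundles 9.08 lead.
Best packing: school kits — 115 kg, 1178 total.
Nothing else within 128 kg beats 1178.

1178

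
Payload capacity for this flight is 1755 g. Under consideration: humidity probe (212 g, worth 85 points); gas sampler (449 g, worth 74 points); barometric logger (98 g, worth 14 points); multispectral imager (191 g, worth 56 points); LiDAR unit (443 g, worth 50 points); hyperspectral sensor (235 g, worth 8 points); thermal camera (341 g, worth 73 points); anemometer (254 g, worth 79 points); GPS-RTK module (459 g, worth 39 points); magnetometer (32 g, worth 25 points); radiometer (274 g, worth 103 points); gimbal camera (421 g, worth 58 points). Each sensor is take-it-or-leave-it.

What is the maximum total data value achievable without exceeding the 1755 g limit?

The ratio ordering already packs tightly: humidity probe + gas sampler + multispectral imager + thermal camera + anemometer + magnetometer + radiometer, 1753 g, 495.

495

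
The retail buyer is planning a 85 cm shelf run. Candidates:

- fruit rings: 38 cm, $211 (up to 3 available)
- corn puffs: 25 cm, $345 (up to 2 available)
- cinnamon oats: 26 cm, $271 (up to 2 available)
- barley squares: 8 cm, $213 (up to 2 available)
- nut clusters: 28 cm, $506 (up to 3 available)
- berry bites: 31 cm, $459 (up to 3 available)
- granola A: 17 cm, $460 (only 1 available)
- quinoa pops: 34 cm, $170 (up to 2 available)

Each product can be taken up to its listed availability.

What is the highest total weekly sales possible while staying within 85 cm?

Taking the top-ratio products first gives 2×barley squares + nut clusters + granola A for 1392 (61 cm).
The 8 cm tied up in barley squares is better spent on nut clusters — total rises to 1685 (81 cm).
The spare 4 cm is too small for any remaining product, and no exchange beats 1685.

1685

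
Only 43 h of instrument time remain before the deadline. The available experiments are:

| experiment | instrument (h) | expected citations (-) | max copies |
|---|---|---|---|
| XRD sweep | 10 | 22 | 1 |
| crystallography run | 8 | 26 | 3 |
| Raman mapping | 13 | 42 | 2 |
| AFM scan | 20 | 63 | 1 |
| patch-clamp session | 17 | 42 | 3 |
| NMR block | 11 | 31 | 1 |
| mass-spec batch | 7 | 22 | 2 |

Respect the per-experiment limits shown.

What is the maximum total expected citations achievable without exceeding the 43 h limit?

138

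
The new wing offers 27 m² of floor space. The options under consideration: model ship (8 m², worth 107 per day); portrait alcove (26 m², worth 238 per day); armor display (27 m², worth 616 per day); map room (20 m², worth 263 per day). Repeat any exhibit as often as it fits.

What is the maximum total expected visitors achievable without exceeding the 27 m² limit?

616

Best packing: armor display — 27 m², 616 total.
Nothing else within 27 m² beats 616.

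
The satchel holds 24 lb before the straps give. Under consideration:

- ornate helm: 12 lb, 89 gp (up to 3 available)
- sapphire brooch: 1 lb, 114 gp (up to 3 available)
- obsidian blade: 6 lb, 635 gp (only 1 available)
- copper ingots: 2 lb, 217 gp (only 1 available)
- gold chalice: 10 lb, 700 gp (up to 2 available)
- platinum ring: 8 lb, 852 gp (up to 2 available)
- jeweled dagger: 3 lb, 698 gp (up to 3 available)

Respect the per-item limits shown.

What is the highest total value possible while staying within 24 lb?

A density-first pass picks 3×sapphire brooch + copper ingots + platinum ring + 3×jeweled dagger — 3505 at 22 lb.
Dropping 2×sapphire brooch and copper ingots frees 4 lb; slotting in obsidian blade (6 lb) lifts the total to 3695 at 24 lb.
That's the maximum — no swap from here does better than 3695.

3695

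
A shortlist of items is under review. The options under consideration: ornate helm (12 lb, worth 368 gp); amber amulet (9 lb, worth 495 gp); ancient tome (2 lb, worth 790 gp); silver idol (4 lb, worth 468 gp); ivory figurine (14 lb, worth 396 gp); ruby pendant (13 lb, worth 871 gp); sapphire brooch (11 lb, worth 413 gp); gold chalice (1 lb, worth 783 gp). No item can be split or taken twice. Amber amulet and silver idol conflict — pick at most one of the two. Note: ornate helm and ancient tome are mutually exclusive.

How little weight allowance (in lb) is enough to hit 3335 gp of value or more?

36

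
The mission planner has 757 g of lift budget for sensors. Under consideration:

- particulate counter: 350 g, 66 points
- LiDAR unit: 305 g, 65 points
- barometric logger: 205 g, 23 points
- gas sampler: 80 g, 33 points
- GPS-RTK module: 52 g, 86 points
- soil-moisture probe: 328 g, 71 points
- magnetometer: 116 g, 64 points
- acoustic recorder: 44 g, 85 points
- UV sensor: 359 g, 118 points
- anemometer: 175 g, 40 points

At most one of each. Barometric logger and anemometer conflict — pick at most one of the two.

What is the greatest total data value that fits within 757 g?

393

Taking the top-ratio sensors first gives gas sampler + GPS-RTK module + magnetometer + acoustic recorder + UV sensor for 386 (651 g).
Dropping gas sampler frees 80 g; slotting in anemometer (175 g) lifts the total to 393 at 746 g.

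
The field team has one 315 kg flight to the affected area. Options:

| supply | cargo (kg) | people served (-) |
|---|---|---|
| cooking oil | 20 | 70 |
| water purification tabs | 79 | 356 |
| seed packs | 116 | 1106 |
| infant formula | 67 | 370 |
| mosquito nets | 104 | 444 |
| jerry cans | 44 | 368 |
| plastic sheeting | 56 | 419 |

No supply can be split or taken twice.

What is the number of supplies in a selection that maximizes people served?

5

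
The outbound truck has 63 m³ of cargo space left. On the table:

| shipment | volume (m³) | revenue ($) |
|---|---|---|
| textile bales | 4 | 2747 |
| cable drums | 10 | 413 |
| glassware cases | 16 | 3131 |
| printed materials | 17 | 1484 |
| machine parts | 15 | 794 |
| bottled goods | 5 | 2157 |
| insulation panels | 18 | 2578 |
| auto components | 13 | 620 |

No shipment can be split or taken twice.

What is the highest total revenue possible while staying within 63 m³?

Textile bales + glassware cases + printed materials + bottled goods + insulation panels uses 60 of the 63 m³ and totals 12097.
The closest alternative, textile bales + glassware cases + machine parts + bottled goods + insulation panels, reaches only 11407.

12097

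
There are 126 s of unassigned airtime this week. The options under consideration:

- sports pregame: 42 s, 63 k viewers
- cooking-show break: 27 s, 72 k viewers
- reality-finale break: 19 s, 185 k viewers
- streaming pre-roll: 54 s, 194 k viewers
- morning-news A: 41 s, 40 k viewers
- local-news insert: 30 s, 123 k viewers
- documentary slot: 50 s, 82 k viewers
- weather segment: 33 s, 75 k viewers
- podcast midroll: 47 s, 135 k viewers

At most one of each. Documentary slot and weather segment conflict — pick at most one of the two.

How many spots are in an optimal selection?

4

Best achievable expected reach is 515.
One optimal bundle: cooking-show break + reality-finale break + local-news insert + podcast midroll (123 s).
Every optimal selection uses 4 spots.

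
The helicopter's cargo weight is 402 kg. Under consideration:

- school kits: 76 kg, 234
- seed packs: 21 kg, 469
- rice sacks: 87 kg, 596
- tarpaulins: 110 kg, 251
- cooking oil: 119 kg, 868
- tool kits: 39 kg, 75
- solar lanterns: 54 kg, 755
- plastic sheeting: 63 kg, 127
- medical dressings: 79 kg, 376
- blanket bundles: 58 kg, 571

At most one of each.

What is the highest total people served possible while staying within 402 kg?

Density check — seed packs 22.33, solar lanterns 13.98, blanket bundles 9.84, cooking oil 7.29 are the best per kg.
Taking seed packs + rice sacks + cooking oil + solar lanterns + plastic sheeting + blanket bundles: 402 kg used, 3386 in people served.
Nothing else within 402 kg beats 3386.

3386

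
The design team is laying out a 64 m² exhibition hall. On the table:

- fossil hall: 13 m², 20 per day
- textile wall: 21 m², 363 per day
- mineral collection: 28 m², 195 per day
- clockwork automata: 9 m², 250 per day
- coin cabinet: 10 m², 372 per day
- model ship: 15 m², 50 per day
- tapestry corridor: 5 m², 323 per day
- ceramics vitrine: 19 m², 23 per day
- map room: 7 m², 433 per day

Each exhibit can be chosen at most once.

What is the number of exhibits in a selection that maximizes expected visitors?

Best achievable expected visitors is 1741.
One optimal bundle: textile wall + clockwork automata + coin cabinet + tapestry corridor + map room (52 m²).
Every optimal selection uses 5 exhibits.

5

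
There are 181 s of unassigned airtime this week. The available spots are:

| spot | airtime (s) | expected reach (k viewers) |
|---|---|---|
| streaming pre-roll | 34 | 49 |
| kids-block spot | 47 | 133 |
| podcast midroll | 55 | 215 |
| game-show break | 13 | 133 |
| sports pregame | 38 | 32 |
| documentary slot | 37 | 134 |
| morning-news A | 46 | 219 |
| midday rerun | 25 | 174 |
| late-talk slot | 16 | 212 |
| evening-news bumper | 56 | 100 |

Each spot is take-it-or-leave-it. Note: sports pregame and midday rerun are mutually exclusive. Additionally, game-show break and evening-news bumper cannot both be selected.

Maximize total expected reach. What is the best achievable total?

954

By expected reach per s: late-talk slot 13.25, game-show break 10.23, midday rerun 6.96, morning-news A 4.76 lead.
The ratio heuristic lands on podcast midroll + game-show break + morning-news A + midday rerun + late-talk slot (953) but leaves 26 s idle.
Dropping game-show break frees 13 s; slotting in documentary slot (37 s) lifts the total to 954 at 179 s.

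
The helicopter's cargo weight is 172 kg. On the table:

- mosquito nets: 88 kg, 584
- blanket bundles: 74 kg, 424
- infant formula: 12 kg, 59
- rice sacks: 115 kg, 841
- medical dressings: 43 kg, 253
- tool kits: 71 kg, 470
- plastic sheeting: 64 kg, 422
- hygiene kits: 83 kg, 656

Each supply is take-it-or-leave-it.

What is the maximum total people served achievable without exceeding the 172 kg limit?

Density check — hygiene kits 7.90, rice sacks 7.31, mosquito nets 6.64 are the best per kg.
The ratio ordering already packs tightly: mosquito nets + hygiene kits, 171 kg, 1240.
Every other selection either busts 172 kg or fails to beat 1240.

1240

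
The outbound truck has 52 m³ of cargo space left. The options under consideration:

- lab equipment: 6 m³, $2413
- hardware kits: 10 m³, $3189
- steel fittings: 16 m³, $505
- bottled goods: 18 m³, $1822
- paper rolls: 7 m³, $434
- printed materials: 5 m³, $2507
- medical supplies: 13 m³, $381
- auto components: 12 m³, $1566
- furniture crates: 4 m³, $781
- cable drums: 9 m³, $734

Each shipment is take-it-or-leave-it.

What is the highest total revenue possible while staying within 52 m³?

11497

By revenue per m³: printed materials 501.40, lab equipment 402.17, hardware kits 318.90, furniture crates 195.25 lead.
Taking the top-ratio shipments first gives lab equipment + hardware kits + printed materials + auto components + furniture crates + cable drums for 11190 (46 m³).
The 13 m³ tied up in furniture crates and cable drums is better spent on bottled goods — total rises to 11497 (51 m³).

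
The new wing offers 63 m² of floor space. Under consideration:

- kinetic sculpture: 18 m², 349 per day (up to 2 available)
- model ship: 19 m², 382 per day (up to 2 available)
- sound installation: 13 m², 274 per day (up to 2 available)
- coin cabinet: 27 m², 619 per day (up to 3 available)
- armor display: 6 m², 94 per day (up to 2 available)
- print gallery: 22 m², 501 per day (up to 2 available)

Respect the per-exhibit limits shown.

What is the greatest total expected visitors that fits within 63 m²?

By expected visitors per m²: coin cabinet 22.93, print gallery 22.77, sound installation 21.08 lead.
Greedy by ratio would take 2×coin cabinet + armor display: 60 m² used, total 1332.
The 33 m² tied up in coin cabinet and armor display is better spent on sound installation + print gallery — total rises to 1394 (62 m²).
No other feasible combination exceeds 1394.

1394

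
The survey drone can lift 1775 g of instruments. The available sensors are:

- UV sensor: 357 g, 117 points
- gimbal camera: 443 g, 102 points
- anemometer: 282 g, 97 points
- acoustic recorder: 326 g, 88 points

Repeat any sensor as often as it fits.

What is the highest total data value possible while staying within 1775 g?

602

Ranking by ratio (data value/g): anemometer 0.34, UV sensor 0.33, acoustic recorder 0.27, gimbal camera 0.23.
Greedy by ratio would take 6×anemometer: 1692 g used, total 582.
The 282 g tied up in anemometer is better spent on UV sensor — total rises to 602 (1767 g).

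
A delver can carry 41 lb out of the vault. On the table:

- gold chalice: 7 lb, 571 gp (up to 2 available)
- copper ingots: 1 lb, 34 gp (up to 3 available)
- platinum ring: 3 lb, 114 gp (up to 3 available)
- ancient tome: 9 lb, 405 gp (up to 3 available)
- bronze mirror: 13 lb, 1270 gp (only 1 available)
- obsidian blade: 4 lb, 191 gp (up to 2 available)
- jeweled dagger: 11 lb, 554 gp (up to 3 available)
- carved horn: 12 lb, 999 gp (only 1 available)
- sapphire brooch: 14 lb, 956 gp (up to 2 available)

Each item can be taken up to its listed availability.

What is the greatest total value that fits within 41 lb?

3479

2×gold chalice + 2×copper ingots + bronze mirror + carved horn uses 41 of the 41 lb and totals 3479.
Nothing else within 41 lb beats 3479.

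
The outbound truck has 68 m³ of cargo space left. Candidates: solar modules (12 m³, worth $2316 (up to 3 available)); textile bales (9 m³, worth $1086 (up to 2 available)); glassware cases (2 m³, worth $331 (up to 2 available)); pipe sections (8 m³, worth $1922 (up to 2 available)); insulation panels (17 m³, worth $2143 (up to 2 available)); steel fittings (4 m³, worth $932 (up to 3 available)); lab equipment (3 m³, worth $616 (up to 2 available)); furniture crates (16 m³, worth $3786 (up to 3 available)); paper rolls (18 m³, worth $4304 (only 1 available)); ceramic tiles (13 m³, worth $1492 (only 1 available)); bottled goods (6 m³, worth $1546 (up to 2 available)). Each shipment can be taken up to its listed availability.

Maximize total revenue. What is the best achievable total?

16372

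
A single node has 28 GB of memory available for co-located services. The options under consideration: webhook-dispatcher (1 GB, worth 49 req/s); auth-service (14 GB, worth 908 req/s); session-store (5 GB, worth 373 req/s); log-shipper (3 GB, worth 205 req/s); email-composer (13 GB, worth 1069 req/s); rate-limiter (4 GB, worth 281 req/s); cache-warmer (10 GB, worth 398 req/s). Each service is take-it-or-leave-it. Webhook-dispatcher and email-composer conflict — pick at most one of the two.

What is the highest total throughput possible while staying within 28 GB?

1977

Density check — email-composer 82.23, session-store 74.60, rate-limiter 70.25 are the best per GB.
Best packing: auth-service + email-composer — 27 GB, 1977 total.
The closest alternative, session-store + log-shipper + email-composer + rate-limiter, reaches only 1928.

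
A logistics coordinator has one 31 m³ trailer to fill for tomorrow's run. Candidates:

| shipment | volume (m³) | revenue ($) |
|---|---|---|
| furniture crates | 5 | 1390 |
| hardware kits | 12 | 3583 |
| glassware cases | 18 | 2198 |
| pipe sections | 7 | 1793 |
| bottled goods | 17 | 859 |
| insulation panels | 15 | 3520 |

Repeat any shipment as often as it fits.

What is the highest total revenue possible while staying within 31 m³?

8959

Ranking by ratio (revenue/m³): hardware kits 298.58, furniture crates 278.00, pipe sections 256.14, insulation panels 234.67.
Greedy by ratio would take furniture crates + 2×hardware kits: 29 m³ used, total 8556.
Dropping furniture crates frees 5 m³; slotting in pipe sections (7 m³) lifts the total to 8959 at 31 m³.
Every other selection either busts 31 m³ or fails to beat 8959.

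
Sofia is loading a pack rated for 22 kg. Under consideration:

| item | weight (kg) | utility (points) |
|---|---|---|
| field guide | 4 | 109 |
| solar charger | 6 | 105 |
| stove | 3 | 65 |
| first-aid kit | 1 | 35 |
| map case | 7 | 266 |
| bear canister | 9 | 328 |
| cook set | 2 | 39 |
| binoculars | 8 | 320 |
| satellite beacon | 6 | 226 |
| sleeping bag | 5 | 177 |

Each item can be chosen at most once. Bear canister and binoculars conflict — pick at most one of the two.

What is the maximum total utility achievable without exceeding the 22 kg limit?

847

Best packing: first-aid kit + map case + binoculars + satellite beacon — 22 kg, 847 total.
Runner-up map case + bear canister + satellite beacon tops out at 820.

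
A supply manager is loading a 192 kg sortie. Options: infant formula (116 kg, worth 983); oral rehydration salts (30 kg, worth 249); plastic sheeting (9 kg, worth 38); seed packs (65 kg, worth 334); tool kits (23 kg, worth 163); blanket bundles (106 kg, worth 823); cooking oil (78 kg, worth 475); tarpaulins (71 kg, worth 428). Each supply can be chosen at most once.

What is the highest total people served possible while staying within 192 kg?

1433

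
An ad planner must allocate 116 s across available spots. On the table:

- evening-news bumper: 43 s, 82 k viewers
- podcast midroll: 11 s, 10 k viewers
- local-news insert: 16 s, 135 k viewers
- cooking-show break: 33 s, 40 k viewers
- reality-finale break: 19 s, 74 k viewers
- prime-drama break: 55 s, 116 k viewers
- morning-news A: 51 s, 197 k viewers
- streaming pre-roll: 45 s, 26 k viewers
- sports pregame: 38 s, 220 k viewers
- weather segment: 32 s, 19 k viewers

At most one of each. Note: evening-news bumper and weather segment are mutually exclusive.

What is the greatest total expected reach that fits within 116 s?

562

Ranking by ratio (expected reach/s): local-news insert 8.44, sports pregame 5.79, reality-finale break 3.89, morning-news A 3.86.
Taking the top-ratio spots first gives evening-news bumper + local-news insert + reality-finale break + sports pregame for 511 (116 s).
The 62 s tied up in evening-news bumper and reality-finale break is better spent on podcast midroll + morning-news A — total rises to 562 (116 s).
The closest alternative, local-news insert + morning-news A + sports pregame, reaches only 552.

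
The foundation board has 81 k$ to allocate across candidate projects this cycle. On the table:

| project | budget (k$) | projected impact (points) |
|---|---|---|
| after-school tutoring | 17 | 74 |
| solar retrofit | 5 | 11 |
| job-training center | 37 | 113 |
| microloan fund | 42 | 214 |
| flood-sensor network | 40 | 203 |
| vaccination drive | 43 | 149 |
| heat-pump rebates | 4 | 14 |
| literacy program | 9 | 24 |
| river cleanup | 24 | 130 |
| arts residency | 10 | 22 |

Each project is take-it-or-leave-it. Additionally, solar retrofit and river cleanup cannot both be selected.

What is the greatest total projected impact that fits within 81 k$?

407

A density-first pass picks microloan fund + heat-pump rebates + literacy program + river cleanup — 382 at 79 k$.
Using the slack differently, after-school tutoring + flood-sensor network + river cleanup comes to 407 at 81 k$.
No other feasible combination exceeds 407.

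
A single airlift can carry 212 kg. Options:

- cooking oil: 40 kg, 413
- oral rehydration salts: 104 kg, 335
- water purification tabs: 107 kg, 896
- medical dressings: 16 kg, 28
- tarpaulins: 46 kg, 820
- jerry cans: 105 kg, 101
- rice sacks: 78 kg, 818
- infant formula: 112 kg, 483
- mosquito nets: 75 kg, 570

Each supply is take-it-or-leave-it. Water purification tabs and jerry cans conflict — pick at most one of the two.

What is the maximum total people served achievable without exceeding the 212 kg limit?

By people served per kg: tarpaulins 17.83, rice sacks 10.49, cooking oil 10.32 lead.
Taking the top-ratio supplies first gives cooking oil + medical dressings + tarpaulins + rice sacks for 2079 (180 kg).
Replace cooking oil and medical dressings with mosquito nets: the trade gains 129 net, giving 2208 at 199 kg.
The spare 13 kg is too small for any remaining supply, and no feasible exchange beats 2208.

2208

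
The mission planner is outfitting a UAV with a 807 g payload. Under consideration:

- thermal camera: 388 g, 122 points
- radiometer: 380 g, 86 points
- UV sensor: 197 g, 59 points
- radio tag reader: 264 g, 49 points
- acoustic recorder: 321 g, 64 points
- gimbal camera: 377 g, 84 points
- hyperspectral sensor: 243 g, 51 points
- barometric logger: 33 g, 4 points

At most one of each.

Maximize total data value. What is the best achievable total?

Taking the top-ratio sensors first gives thermal camera + UV sensor + barometric logger for 185 (618 g).
The 197 g tied up in UV sensor is better spent on radiometer — total rises to 212 (801 g).
The spare 6 g is too small for any remaining sensor, and no exchange beats 212.

212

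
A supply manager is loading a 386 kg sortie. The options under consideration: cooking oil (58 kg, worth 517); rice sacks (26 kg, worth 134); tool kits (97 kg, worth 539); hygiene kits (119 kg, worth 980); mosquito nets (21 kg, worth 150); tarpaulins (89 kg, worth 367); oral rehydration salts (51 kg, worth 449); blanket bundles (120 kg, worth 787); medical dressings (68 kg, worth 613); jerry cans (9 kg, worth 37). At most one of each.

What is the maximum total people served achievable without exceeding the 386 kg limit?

3047

Taking the top-ratio supplies first gives cooking oil + rice sacks + hygiene kits + mosquito nets + oral rehydration salts + medical dressings + jerry cans for 2880 (352 kg).
Dropping rice sacks and oral rehydration salts and jerry cans frees 86 kg; slotting in blanket bundles (120 kg) lifts the total to 3047 at 386 kg.
Every other selection either busts 386 kg or fails to beat 3047.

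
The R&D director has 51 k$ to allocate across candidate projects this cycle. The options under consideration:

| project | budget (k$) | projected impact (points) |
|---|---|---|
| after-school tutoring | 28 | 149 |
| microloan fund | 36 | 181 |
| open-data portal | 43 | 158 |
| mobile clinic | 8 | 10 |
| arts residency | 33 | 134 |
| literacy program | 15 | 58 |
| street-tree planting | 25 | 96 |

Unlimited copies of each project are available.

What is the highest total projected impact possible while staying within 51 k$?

239

Ranking by ratio (projected impact/k$): after-school tutoring 5.32, microloan fund 5.03, arts residency 4.06.
Greedy by ratio would take after-school tutoring + mobile clinic + literacy program: 51 k$ used, total 217.
Dropping after-school tutoring and mobile clinic frees 36 k$; slotting in microloan fund (36 k$) lifts the total to 239 at 51 k$.
Nothing else within 51 k$ beats 239.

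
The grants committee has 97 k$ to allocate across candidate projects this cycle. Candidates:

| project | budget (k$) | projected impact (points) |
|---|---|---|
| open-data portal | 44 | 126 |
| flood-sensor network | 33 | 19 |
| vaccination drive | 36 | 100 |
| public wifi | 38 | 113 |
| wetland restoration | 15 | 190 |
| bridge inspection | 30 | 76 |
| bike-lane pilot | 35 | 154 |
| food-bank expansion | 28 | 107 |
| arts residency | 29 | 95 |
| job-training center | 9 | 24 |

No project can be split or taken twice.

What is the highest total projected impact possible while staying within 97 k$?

Filling by ratio: wetland restoration + bike-lane pilot + food-bank expansion + job-training center for 475, with 10 k$ left unused.
Replace food-bank expansion with public wifi: the trade gains 6 net, giving 481 at 97 k$.

481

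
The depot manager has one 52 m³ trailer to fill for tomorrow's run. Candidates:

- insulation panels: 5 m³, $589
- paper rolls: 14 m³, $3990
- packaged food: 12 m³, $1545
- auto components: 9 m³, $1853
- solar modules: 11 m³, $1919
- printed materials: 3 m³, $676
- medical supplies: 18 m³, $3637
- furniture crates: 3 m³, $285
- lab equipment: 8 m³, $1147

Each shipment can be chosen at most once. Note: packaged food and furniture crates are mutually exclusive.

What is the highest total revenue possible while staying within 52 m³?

11399

Density check — paper rolls 285.00, printed materials 225.33, auto components 205.89 are the best per m³.
Taking the top-ratio shipments first gives paper rolls + auto components + printed materials + medical supplies + lab equipment for 11303 (52 m³).
Replace printed materials and lab equipment with solar modules: the trade gains 96 net, giving 11399 at 52 m³.
Next best is paper rolls + auto components + printed materials + medical supplies + lab equipment at 11303 (52 m³) — short by 96.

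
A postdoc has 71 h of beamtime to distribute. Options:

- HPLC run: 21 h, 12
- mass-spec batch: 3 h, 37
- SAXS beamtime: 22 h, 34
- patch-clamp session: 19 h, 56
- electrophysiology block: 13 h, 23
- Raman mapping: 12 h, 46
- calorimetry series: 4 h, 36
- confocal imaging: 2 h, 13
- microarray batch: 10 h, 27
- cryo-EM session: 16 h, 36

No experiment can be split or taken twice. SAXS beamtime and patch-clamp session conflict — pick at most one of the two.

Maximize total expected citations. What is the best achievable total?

251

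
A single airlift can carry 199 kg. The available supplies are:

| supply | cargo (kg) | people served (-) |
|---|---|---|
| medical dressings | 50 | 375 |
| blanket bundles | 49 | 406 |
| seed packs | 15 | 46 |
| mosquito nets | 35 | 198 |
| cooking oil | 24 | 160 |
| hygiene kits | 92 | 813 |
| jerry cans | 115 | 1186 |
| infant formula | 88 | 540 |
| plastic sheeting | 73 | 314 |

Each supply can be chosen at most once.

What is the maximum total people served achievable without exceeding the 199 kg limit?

1790

Filling by ratio: blanket bundles + cooking oil + jerry cans for 1752, with 11 kg left unused.
The 24 kg tied up in cooking oil is better spent on mosquito nets — total rises to 1790 (199 kg).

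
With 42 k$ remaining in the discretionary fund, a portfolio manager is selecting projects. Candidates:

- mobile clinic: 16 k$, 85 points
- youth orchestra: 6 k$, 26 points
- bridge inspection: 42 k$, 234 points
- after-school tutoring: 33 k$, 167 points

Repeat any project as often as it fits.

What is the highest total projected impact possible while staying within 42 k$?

Density check — bridge inspection 5.57, mobile clinic 5.31, after-school tutoring 5.06 are the best per k$.
Bridge inspection uses 42 of the 42 k$ and totals 234.
Every other selection either busts 42 k$ or fails to beat 234.

234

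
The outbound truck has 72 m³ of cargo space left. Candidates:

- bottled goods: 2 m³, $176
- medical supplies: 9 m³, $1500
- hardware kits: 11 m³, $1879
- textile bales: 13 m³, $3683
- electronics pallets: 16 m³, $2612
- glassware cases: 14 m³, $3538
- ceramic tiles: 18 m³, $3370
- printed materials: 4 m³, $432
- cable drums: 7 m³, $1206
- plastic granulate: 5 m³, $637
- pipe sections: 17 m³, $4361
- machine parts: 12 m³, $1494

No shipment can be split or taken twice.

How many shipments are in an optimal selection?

Optimal total is 16452.
For example medical supplies + textile bales + glassware cases + ceramic tiles + pipe sections achieves it, using 71 m³.
All optima have 5 shipments.

5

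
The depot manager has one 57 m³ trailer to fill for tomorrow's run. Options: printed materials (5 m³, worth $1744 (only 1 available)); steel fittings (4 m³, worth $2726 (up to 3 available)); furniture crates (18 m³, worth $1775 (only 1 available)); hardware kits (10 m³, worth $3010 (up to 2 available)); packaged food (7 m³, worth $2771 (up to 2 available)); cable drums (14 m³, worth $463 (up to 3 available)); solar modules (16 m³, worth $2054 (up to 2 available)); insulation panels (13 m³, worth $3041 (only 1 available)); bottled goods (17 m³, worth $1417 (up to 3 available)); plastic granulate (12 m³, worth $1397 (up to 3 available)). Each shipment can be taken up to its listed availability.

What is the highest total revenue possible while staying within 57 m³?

21754

Density check — steel fittings 681.50, packaged food 395.86, printed materials 348.80, hardware kits 301.00 are the best per m³.
Filling by ratio: printed materials + 3×steel fittings + 2×hardware kits + 2×packaged food for 21484, with 6 m³ left unused.
The 7 m³ tied up in packaged food is better spent on insulation panels — total rises to 21754 (57 m³).
No other feasible combination exceeds 21754.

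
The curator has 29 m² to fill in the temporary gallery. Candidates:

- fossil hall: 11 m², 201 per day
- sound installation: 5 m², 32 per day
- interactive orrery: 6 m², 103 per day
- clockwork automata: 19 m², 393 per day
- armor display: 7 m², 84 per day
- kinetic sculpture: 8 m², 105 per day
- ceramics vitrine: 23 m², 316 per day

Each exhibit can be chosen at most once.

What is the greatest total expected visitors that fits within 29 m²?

A density-first pass picks interactive orrery + clockwork automata — 496 at 25 m².
The 6 m² tied up in interactive orrery is better spent on kinetic sculpture — total rises to 498 (27 m²).
The spare 2 m² is too small for any remaining exhibit, and no exchange beats 498.

498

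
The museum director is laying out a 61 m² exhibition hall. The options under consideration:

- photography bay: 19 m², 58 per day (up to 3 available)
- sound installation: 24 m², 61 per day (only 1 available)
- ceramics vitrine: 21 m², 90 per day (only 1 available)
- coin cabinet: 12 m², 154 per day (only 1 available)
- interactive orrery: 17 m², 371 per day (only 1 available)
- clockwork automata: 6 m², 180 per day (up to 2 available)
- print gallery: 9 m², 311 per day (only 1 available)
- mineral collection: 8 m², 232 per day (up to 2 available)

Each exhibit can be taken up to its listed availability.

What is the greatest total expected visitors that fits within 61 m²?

1506

Interactive orrery + 2×clockwork automata + print gallery + 2×mineral collection uses 54 of the 61 m² and totals 1506.
Every other selection either busts 61 m² or exceeds an availability limit or fails to beat 1506.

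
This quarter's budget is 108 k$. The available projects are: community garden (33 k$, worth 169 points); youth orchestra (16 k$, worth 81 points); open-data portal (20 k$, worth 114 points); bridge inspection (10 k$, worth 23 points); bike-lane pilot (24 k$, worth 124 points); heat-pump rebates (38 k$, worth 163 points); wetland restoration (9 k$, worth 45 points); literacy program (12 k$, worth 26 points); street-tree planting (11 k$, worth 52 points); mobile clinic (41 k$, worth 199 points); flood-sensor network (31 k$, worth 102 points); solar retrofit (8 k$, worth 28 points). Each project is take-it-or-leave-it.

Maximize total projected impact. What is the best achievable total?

540

The ratio heuristic lands on community garden + youth orchestra + open-data portal + bike-lane pilot + wetland restoration (533) but leaves 6 k$ idle.
The 9 k$ tied up in wetland restoration is better spent on street-tree planting — total rises to 540 (104 k$).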